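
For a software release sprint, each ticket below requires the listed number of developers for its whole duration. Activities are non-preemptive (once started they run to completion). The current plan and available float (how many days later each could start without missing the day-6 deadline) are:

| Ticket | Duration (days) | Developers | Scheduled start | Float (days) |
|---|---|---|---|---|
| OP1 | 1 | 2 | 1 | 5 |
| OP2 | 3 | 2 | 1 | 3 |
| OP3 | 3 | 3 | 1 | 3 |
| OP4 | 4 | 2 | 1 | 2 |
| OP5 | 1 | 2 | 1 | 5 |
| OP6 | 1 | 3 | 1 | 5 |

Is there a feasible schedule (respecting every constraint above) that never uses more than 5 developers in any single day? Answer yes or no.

no

The minimum achievable peak is 6; 5 < 6, so no feasible schedule stays within the cap.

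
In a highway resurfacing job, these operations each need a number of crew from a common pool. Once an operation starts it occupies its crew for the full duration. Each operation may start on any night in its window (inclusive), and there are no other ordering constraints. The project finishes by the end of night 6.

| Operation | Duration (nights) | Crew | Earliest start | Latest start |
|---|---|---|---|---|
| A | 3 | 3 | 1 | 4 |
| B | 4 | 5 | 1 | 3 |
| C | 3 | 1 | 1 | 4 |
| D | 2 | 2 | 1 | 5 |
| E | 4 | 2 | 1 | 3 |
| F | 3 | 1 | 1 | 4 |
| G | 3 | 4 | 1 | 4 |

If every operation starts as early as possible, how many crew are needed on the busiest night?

Early-start schedule: A@1, B@1, C@1, D@1, E@1, F@1, G@1.
Load per night: night 1: 18, night 2: 18, night 3: 16, night 4: 7, night 5: 0, night 6: 0.
Peak is 18.

18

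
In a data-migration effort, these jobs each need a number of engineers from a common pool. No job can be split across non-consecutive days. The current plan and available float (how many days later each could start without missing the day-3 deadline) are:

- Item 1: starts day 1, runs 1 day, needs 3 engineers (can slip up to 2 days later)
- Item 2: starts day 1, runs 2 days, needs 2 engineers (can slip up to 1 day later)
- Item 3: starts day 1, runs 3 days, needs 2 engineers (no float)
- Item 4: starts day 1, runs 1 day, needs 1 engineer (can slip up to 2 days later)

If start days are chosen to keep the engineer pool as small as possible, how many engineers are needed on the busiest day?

Early-start (Item 1@1, Item 2@1, Item 3@1, Item 4@1) gives peak 8: d1:8  d2:4  d3:2.
Shift Item 2→2, Item 4→2.
Schedule Item 1@1, Item 2@2, Item 3@1, Item 4@2: d1:5  d2:5  d3:4 — peak 5.
Total engineer-days = 14 over 3 days ⇒ peak ≥ ⌈14/3⌉ = 5, so 5 is optimal.

5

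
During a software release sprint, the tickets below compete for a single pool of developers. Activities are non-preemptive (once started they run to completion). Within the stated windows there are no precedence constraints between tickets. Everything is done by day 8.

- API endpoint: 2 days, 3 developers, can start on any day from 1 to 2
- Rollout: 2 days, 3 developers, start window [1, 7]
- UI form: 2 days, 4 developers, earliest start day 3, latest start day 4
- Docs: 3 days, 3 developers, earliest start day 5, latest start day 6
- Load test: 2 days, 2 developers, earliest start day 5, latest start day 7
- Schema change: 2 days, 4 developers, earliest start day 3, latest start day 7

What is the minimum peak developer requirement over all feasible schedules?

Early-start (API endpoint@1, Rollout@1, UI form@3, Docs@5, Load test@5, Schema change@3) gives peak 8: d1:6  d2:6  d3:8  d4:8  d5:5  d6:5  d7:3  d8:0.
Shift Schema change→7.
Schedule API endpoint@1, Rollout@1, UI form@3, Docs@5, Load test@5, Schema change@7: d1:6  d2:6  d3:4  d4:4  d5:5  d6:5  d7:7  d8:4 — peak 7.

7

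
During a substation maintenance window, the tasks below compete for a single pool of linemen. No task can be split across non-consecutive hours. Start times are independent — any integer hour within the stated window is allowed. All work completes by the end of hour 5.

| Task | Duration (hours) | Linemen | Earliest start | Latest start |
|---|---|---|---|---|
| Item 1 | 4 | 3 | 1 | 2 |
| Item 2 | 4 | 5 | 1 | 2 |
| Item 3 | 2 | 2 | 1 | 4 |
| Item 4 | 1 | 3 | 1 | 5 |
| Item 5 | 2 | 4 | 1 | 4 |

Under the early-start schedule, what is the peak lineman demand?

Early-start schedule: Item 1@1, Item 2@1, Item 3@1, Item 4@1, Item 5@1.
Load per hour: hour 1: 17, hour 2: 14, hour 3: 8, hour 4: 8, hour 5: 0.
Peak is 17.

17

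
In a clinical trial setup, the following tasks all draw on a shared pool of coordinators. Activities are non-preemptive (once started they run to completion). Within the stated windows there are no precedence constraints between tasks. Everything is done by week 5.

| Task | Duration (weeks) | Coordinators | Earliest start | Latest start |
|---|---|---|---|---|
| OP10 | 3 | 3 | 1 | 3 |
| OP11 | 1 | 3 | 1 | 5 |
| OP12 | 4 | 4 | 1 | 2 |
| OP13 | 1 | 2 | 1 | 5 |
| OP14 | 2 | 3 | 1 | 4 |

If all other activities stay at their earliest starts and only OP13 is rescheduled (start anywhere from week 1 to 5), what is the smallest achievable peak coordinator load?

13

OP13@1: w1:15  w2:10  w3:7  w4:4  w5:0 → peak 15
OP13@2: w1:13  w2:12  w3:7  w4:4  w5:0 → peak 13
OP13@3: w1:13  w2:10  w3:9  w4:4  w5:0 → peak 13
OP13@4: w1:13  w2:10  w3:7  w4:6  w5:0 → peak 13
OP13@5: w1:13  w2:10  w3:7  w4:4  w5:2 → peak 13
Best is OP13@2, peak 13.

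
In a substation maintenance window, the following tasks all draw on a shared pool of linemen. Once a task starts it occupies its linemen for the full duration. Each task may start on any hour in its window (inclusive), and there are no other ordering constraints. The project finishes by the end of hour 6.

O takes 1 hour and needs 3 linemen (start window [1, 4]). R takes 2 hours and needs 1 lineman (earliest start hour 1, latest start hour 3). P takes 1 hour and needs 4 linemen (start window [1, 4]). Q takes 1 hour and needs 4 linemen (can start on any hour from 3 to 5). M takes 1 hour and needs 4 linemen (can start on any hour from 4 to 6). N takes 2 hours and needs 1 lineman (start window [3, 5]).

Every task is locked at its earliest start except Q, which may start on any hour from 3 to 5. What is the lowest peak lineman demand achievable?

Q@3: h1:8  h2:1  h3:5  h4:5  h5:0  h6:0 → peak 8
Q@4: h1:8  h2:1  h3:1  h4:9  h5:0  h6:0 → peak 9
Q@5: h1:8  h2:1  h3:1  h4:5  h5:4  h6:0 → peak 8
Best is Q@3, peak 8.

8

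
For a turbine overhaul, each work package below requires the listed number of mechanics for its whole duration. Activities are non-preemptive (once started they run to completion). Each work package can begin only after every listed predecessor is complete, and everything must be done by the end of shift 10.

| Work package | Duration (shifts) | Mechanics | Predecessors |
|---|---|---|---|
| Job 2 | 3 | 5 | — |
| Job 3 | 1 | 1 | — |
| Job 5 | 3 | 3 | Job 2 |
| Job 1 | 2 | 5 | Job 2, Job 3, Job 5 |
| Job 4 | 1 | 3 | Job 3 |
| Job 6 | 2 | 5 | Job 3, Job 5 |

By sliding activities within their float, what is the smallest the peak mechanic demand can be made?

6

Early-start (Job 2@1, Job 3@1, Job 5@4, Job 1@7, Job 4@2, Job 6@7) gives peak 10: s1:6  s2:8  s3:5  s4:3  s5:3  s6:3  s7:10  s8:10  s9:0  s10:0.
Shift Job 4→4, Job 6→9.
Schedule Job 2@1, Job 3@1, Job 5@4, Job 1@7, Job 4@4, Job 6@9: s1:6  s2:5  s3:5  s4:6  s5:3  s6:3  s7:5  s8:5  s9:5  s10:5 — peak 6.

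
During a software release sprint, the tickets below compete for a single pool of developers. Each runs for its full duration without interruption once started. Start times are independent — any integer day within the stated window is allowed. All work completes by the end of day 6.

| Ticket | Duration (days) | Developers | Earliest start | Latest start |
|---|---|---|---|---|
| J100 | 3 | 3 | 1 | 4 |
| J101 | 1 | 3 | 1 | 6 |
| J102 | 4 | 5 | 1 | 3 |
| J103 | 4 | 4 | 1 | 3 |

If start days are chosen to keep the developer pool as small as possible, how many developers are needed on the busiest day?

12

Early-start (J100@1, J101@1, J102@1, J103@1) gives peak 15: d1:15  d2:12  d3:12  d4:9  d5:0  d6:0.
Shift J103→2.
Schedule J100@1, J101@1, J102@1, J103@2: d1:11  d2:12  d3:12  d4:9  d5:4  d6:0 — peak 12.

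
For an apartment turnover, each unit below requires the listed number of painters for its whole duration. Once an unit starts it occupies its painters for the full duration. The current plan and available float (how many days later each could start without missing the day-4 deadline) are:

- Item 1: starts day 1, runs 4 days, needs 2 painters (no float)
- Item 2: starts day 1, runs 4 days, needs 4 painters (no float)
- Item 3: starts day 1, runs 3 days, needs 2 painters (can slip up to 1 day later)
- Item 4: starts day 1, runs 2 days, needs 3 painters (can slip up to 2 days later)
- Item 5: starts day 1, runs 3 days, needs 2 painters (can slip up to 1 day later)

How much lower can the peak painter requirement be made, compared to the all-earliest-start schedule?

0

Early-start peak: d1:13  d2:13  d3:10  d4:6 ⇒ 13.
Leveled (Item 1@1, Item 2@1, Item 3@1, Item 4@1, Item 5@1): d1:13  d2:13  d3:10  d4:6 ⇒ 13.
Reduction 13 − 13 = 0.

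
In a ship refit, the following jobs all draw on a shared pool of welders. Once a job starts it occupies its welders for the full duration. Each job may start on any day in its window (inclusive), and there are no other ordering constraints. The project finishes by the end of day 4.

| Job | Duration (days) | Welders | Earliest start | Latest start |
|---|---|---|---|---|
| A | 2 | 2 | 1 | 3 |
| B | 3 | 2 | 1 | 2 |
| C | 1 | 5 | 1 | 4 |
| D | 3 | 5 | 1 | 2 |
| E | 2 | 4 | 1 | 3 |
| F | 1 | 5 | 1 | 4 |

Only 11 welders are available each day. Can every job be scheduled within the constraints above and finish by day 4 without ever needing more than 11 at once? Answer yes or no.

The minimum achievable peak is 12; 11 < 12, so no feasible schedule stays within the cap.

no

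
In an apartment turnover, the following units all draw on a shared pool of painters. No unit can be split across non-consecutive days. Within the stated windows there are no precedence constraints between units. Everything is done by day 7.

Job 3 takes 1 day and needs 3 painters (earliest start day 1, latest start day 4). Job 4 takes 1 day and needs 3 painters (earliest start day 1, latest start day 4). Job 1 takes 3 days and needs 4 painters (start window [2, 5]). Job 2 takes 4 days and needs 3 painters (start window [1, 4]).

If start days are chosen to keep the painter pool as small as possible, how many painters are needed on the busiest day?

Early-start (Job 3@1, Job 4@1, Job 1@2, Job 2@1) gives peak 9: d1:9  d2:7  d3:7  d4:7  d5:0  d6:0  d7:0.
Shift Job 4→2, Job 1→5.
Schedule Job 3@1, Job 4@2, Job 1@5, Job 2@1: d1:6  d2:6  d3:3  d4:3  d5:4  d6:4  d7:4 — peak 6.

6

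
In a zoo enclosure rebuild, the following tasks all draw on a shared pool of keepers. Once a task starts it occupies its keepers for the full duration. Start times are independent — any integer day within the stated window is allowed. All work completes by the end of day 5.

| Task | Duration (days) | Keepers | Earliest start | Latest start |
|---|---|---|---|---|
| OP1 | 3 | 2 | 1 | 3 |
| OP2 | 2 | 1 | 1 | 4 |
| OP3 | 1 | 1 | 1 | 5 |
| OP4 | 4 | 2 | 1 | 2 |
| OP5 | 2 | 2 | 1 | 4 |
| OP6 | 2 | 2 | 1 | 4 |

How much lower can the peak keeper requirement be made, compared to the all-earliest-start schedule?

Early-start peak: d1:10  d2:9  d3:4  d4:2  d5:0 ⇒ 10.
Leveled (OP1@1, OP2@1, OP3@1, OP4@1, OP5@3, OP6@4): d1:6  d2:5  d3:6  d4:6  d5:2 ⇒ 6.
Reduction 10 − 6 = 4.

4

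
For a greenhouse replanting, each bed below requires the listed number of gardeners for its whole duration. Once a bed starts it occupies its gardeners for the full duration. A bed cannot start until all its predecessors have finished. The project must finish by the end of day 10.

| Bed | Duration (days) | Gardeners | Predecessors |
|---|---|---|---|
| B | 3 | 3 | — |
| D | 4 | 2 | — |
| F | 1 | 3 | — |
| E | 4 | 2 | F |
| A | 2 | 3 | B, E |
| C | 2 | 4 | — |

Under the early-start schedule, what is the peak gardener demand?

Early-start schedule: B@1, D@1, F@1, E@2, A@6, C@1.
Load per day: day 1: 12, day 2: 11, day 3: 7, day 4: 4, day 5: 2, day 6: 3, day 7: 3, day 8: 0, day 9: 0, day 10: 0.
Peak is 12.

12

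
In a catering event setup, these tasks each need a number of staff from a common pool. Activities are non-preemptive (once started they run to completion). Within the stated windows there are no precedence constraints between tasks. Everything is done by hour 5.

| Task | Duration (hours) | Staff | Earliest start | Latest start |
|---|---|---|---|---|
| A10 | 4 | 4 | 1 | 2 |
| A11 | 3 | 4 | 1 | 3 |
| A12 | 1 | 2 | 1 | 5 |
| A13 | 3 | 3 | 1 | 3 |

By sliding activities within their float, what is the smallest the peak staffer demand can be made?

11

Early-start (A10@1, A11@1, A12@1, A13@1) gives peak 13: h1:13  h2:11  h3:11  h4:4  h5:0.
Shift A13→2.
Schedule A10@1, A11@1, A12@1, A13@2: h1:10  h2:11  h3:11  h4:7  h5:0 — peak 11.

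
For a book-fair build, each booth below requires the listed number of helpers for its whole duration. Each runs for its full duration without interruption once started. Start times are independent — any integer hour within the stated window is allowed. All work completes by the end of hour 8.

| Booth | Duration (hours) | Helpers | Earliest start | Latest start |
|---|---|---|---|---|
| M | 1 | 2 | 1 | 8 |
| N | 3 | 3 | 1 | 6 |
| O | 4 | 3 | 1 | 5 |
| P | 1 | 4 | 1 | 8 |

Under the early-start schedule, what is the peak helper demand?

12

Early-start schedule: M@1, N@1, O@1, P@1.
Load per hour: hour 1: 12, hour 2: 6, hour 3: 6, hour 4: 3, hour 5: 0, hour 6: 0, hour 7: 0, hour 8: 0.
Peak is 12.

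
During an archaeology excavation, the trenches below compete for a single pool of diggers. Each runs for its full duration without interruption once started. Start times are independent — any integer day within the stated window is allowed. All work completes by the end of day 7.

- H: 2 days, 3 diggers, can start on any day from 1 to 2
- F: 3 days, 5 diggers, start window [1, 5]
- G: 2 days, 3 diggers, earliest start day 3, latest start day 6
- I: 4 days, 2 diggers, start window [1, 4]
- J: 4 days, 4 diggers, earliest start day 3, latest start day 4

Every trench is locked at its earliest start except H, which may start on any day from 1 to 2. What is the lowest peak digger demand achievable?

H@1: d1:10  d2:10  d3:14  d4:9  d5:4  d6:4  d7:0 → peak 14
H@2: d1:7  d2:10  d3:17  d4:9  d5:4  d6:4  d7:0 → peak 17
Best is H@1, peak 14.

14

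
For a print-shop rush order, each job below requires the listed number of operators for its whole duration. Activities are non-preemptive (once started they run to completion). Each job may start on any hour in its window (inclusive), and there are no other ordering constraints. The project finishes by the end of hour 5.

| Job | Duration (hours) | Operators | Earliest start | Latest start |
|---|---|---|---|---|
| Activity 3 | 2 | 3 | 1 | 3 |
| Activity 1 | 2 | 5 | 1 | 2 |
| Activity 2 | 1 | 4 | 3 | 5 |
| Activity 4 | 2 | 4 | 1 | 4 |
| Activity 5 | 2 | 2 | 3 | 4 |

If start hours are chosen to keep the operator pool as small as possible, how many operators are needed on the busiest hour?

8

Early-start (Activity 3@1, Activity 1@1, Activity 2@3, Activity 4@1, Activity 5@3) gives peak 12: h1:12  h2:12  h3:6  h4:2  h5:0.
Shift Activity 4→3, Activity 5→4.
Schedule Activity 3@1, Activity 1@1, Activity 2@3, Activity 4@3, Activity 5@4: h1:8  h2:8  h3:8  h4:6  h5:2 — peak 8.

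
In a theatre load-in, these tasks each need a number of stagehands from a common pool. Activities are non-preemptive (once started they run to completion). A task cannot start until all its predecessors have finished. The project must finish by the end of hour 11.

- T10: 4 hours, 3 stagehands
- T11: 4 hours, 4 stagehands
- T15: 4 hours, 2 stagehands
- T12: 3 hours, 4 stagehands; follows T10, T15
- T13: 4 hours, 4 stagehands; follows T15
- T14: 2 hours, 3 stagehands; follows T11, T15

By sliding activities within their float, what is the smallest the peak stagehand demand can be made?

Early-start (T10@1, T11@1, T15@1, T12@5, T13@5, T14@5) gives peak 11: h1:9  h2:9  h3:9  h4:9  h5:11  h6:11  h7:8  h8:4  h9:0  h10:0  h11:0.
Shift T10→5, T12→9, T14→9.
Schedule T10@5, T11@1, T15@1, T12@9, T13@5, T14@9: h1:6  h2:6  h3:6  h4:6  h5:7  h6:7  h7:7  h8:7  h9:7  h10:7  h11:4 — peak 7.
Total stagehand-hours = 70 over 11 hours ⇒ peak ≥ ⌈70/11⌉ = 7, so 7 is optimal.

7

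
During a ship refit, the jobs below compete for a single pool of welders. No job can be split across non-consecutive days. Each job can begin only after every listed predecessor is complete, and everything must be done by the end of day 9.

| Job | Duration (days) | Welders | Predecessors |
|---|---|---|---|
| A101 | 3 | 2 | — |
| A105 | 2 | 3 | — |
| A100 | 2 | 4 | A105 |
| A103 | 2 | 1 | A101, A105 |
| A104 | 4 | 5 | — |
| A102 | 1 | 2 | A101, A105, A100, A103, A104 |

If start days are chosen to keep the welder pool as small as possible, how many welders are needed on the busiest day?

6

Early-start (A101@1, A105@1, A100@3, A103@4, A104@1, A102@6) gives peak 11: d1:10  d2:10  d3:11  d4:10  d5:1  d6:2  d7:0  d8:0  d9:0.
Shift A104→5, A102→9.
Schedule A101@1, A105@1, A100@3, A103@4, A104@5, A102@9: d1:5  d2:5  d3:6  d4:5  d5:6  d6:5  d7:5  d8:5  d9:2 — peak 6.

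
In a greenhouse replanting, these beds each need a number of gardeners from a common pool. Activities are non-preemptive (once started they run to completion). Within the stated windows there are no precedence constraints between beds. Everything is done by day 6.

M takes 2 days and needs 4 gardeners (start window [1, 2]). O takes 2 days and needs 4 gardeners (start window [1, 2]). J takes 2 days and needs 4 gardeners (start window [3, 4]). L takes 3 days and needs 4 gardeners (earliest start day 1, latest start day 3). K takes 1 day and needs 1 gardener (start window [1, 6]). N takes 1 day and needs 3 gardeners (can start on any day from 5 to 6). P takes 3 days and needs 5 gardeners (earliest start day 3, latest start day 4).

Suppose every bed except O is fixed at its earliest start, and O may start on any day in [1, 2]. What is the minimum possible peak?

13

O@1: d1:13  d2:12  d3:13  d4:9  d5:8  d6:0 → peak 13
O@2: d1:9  d2:12  d3:17  d4:9  d5:8  d6:0 → peak 17
Best is O@1, peak 13.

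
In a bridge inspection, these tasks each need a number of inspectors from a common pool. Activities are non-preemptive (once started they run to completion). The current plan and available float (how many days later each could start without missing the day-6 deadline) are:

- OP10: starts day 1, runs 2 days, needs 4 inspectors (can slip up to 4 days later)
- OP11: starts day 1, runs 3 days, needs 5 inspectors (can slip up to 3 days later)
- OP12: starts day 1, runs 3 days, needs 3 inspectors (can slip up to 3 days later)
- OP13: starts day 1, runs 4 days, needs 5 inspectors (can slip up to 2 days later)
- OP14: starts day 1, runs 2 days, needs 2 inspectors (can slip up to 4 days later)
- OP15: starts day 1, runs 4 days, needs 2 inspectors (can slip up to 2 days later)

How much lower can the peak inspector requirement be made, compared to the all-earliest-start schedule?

9

Early-start peak: d1:21  d2:21  d3:15  d4:7  d5:0  d6:0 ⇒ 21.
Leveled (OP10@1, OP11@1, OP12@4, OP13@3, OP14@1, OP15@3): d1:11  d2:11  d3:12  d4:10  d5:10  d6:10 ⇒ 12.
Reduction 21 − 12 = 9.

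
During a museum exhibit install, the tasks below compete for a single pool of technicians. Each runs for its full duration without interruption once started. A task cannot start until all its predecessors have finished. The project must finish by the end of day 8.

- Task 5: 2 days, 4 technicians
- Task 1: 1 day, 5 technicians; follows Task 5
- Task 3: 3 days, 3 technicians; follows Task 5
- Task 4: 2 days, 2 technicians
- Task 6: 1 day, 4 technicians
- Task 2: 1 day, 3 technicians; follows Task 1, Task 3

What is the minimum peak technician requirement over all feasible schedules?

5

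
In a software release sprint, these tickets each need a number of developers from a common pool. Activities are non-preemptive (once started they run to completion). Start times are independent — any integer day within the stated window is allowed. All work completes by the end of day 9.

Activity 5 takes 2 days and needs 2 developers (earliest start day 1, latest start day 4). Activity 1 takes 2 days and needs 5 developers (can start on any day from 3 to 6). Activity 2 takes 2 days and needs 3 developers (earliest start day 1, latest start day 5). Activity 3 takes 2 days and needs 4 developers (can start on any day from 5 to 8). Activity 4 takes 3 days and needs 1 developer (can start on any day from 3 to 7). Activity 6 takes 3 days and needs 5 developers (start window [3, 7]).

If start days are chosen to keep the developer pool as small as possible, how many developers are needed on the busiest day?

Early-start (Activity 5@1, Activity 1@3, Activity 2@1, Activity 3@5, Activity 4@3, Activity 6@3) gives peak 11: d1:5  d2:5  d3:11  d4:11  d5:10  d6:4  d7:0  d8:0  d9:0.
Shift Activity 6→7.
Schedule Activity 5@1, Activity 1@3, Activity 2@1, Activity 3@5, Activity 4@3, Activity 6@7: d1:5  d2:5  d3:6  d4:6  d5:5  d6:4  d7:5  d8:5  d9:5 — peak 6.
Total developer-days = 46 over 9 days ⇒ peak ≥ ⌈46/9⌉ = 6, so 6 is optimal.

6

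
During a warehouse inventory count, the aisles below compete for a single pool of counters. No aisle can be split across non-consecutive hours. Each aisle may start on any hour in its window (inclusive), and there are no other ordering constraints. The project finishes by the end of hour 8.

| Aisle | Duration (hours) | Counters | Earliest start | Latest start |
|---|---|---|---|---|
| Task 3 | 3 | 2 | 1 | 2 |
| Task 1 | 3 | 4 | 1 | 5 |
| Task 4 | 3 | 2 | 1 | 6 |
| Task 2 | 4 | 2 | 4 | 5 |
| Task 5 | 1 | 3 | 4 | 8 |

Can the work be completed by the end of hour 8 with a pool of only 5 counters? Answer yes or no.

no

The minimum achievable peak is 6; 5 < 6, so no feasible schedule stays within the cap.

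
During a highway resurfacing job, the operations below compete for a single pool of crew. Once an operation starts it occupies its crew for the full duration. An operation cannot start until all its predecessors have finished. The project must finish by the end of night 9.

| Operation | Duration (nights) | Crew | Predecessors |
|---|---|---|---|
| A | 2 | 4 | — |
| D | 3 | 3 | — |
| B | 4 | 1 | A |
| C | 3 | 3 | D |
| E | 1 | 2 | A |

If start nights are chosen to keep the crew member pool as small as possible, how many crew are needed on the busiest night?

4

Early-start (A@1, D@1, B@3, C@4, E@3) gives peak 7: n1:7  n2:7  n3:6  n4:4  n5:4  n6:4  n7:0  n8:0  n9:0.
Shift D→3, C→6, E→9.
Schedule A@1, D@3, B@3, C@6, E@9: n1:4  n2:4  n3:4  n4:4  n5:4  n6:4  n7:3  n8:3  n9:2 — peak 4.
Total crew member-nights = 32 over 9 nights ⇒ peak ≥ ⌈32/9⌉ = 4, so 4 is optimal.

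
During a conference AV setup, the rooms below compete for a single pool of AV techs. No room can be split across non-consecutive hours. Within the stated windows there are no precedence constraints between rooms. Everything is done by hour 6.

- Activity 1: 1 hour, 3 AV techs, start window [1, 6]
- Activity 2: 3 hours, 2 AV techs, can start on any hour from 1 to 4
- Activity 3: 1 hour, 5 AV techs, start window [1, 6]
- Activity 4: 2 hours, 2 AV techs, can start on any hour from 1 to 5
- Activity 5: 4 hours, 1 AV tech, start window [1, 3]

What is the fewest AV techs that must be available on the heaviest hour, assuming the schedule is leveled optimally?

Early-start (Activity 1@1, Activity 2@1, Activity 3@1, Activity 4@1, Activity 5@1) gives peak 13: h1:13  h2:5  h3:3  h4:1  h5:0  h6:0.
Shift Activity 3→6, Activity 4→2, Activity 5→2.
Schedule Activity 1@1, Activity 2@1, Activity 3@6, Activity 4@2, Activity 5@2: h1:5  h2:5  h3:5  h4:1  h5:1  h6:5 — peak 5.

5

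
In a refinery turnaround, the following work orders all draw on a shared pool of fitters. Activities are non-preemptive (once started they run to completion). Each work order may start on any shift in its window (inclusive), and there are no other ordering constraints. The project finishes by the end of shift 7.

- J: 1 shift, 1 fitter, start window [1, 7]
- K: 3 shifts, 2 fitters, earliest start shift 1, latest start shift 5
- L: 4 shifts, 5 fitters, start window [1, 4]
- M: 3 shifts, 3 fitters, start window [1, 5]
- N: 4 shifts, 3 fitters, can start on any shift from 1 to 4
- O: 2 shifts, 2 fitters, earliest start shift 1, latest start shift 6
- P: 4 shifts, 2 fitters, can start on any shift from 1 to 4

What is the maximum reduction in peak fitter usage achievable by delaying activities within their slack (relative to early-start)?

8

Early-start peak: s1:18  s2:17  s3:15  s4:10  s5:0  s6:0  s7:0 ⇒ 18.
Leveled (J@1, K@1, L@1, M@5, N@2, O@5, P@4): s1:8  s2:10  s3:10  s4:10  s5:10  s6:7  s7:5 ⇒ 10.
Reduction 18 − 10 = 8.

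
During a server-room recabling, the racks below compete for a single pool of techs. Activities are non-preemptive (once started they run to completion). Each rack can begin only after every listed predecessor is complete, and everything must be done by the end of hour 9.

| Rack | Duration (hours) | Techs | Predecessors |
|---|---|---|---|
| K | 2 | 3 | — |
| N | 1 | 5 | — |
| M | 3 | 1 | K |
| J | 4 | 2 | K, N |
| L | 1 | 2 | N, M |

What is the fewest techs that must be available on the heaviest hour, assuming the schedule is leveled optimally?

5

Early-start (K@1, N@1, M@3, J@3, L@6) gives peak 8: h1:8  h2:3  h3:3  h4:3  h5:3  h6:4  h7:0  h8:0  h9:0.
Shift N→3, M→4, J→4, L→7.
Schedule K@1, N@3, M@4, J@4, L@7: h1:3  h2:3  h3:5  h4:3  h5:3  h6:3  h7:4  h8:0  h9:0 — peak 5.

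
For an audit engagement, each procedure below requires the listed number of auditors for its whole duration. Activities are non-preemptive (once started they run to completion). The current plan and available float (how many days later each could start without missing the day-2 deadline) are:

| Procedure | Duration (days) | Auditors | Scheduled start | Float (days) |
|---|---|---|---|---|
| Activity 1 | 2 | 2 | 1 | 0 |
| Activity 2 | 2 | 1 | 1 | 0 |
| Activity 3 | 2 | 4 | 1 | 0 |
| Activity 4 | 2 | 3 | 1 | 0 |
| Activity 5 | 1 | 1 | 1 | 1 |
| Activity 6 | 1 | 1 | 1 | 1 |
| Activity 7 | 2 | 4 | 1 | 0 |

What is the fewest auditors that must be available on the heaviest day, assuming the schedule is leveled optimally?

Early-start (Activity 1@1, Activity 2@1, Activity 3@1, Activity 4@1, Activity 5@1, Activity 6@1, Activity 7@1) gives peak 16: d1:16  d2:14.
Shift Activity 6→2.
Schedule Activity 1@1, Activity 2@1, Activity 3@1, Activity 4@1, Activity 5@1, Activity 6@2, Activity 7@1: d1:15  d2:15 — peak 15.
Total auditor-days = 30 over 2 days ⇒ peak ≥ ⌈30/2⌉ = 15, so 15 is optimal.

15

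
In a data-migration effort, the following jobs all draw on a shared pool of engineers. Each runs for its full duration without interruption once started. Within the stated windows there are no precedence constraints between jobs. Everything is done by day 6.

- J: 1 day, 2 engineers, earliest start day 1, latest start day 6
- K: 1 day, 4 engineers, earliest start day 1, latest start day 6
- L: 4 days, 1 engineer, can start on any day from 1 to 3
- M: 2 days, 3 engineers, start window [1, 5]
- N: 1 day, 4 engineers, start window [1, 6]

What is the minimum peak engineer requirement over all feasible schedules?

Early-start (J@1, K@1, L@1, M@1, N@1) gives peak 14: d1:14  d2:4  d3:1  d4:1  d5:0  d6:0.
Shift K→5, M→2, N→6.
Schedule J@1, K@5, L@1, M@2, N@6: d1:3  d2:4  d3:4  d4:1  d5:4  d6:4 — peak 4.
Total engineer-days = 20 over 6 days ⇒ peak ≥ ⌈20/6⌉ = 4, so 4 is optimal.

4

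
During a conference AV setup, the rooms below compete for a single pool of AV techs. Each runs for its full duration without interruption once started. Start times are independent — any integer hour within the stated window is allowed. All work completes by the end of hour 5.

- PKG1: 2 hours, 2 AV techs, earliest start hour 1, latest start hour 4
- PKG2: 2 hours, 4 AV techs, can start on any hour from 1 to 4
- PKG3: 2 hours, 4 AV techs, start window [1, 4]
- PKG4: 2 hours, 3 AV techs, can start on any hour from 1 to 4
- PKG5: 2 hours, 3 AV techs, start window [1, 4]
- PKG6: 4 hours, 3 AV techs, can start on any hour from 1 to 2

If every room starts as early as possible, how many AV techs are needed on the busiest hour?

19

Early-start schedule: PKG1@1, PKG2@1, PKG3@1, PKG4@1, PKG5@1, PKG6@1.
Load per hour: hour 1: 19, hour 2: 19, hour 3: 3, hour 4: 3, hour 5: 0.
Peak is 19.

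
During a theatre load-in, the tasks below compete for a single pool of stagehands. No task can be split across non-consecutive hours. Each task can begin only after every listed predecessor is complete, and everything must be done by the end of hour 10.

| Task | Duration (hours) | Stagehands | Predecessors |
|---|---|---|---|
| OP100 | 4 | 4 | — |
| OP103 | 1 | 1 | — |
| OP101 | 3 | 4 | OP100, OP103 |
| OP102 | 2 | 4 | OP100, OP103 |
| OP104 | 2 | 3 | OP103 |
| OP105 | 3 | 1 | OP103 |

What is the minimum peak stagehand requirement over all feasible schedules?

7

Early-start (OP100@1, OP103@1, OP101@5, OP102@5, OP104@2, OP105@2) gives peak 8: h1:5  h2:8  h3:8  h4:5  h5:8  h6:8  h7:4  h8:0  h9:0  h10:0.
Shift OP102→8, OP105→4.
Schedule OP100@1, OP103@1, OP101@5, OP102@8, OP104@2, OP105@4: h1:5  h2:7  h3:7  h4:5  h5:5  h6:5  h7:4  h8:4  h9:4  h10:0 — peak 7.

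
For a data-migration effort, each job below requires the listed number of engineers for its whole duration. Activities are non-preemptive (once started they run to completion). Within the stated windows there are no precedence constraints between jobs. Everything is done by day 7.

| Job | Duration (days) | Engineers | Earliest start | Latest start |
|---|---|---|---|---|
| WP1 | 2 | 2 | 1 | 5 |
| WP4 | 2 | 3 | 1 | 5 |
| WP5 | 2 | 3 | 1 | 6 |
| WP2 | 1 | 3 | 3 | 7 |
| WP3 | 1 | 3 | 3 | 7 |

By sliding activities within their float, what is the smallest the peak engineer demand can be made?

5

Early-start (WP1@1, WP4@1, WP5@1, WP2@3, WP3@3) gives peak 8: d1:8  d2:8  d3:6  d4:0  d5:0  d6:0  d7:0.
Shift WP5→3, WP2→5, WP3→6.
Schedule WP1@1, WP4@1, WP5@3, WP2@5, WP3@6: d1:5  d2:5  d3:3  d4:3  d5:3  d6:3  d7:0 — peak 5.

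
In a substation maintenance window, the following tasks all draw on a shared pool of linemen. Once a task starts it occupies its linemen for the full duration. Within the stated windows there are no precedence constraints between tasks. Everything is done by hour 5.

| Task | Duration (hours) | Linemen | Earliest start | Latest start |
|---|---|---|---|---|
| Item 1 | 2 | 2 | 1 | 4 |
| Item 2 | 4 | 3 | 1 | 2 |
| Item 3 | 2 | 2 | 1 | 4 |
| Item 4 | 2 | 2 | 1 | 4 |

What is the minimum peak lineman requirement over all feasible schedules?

7

Early-start (Item 1@1, Item 2@1, Item 3@1, Item 4@1) gives peak 9: h1:9  h2:9  h3:3  h4:3  h5:0.
Shift Item 4→3.
Schedule Item 1@1, Item 2@1, Item 3@1, Item 4@3: h1:7  h2:7  h3:5  h4:5  h5:0 — peak 7.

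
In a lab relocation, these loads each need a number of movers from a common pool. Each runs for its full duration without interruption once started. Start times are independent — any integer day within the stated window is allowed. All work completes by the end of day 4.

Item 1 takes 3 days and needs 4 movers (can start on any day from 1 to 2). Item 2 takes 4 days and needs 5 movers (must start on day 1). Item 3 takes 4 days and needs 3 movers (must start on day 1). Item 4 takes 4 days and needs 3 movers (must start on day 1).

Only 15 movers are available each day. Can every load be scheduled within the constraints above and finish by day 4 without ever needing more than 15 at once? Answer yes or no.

Schedule Item 1@1, Item 2@1, Item 3@1, Item 4@1: d1:15  d2:15  d3:15  d4:11 — peak 15 ≤ 15.

yes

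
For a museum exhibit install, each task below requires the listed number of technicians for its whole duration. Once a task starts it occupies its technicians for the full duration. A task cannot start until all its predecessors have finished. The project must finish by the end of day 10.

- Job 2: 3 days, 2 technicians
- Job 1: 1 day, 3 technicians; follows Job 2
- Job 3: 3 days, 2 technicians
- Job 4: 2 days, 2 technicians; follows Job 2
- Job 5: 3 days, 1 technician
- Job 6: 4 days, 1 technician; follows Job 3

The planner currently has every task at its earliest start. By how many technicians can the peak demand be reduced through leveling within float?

3

Early-start peak: d1:5  d2:5  d3:5  d4:6  d5:3  d6:1  d7:1  d8:0  d9:0  d10:0 ⇒ 6.
Leveled (Job 2@4, Job 1@8, Job 3@1, Job 4@9, Job 5@1, Job 6@4): d1:3  d2:3  d3:3  d4:3  d5:3  d6:3  d7:1  d8:3  d9:2  d10:2 ⇒ 3.
Reduction 6 − 3 = 3.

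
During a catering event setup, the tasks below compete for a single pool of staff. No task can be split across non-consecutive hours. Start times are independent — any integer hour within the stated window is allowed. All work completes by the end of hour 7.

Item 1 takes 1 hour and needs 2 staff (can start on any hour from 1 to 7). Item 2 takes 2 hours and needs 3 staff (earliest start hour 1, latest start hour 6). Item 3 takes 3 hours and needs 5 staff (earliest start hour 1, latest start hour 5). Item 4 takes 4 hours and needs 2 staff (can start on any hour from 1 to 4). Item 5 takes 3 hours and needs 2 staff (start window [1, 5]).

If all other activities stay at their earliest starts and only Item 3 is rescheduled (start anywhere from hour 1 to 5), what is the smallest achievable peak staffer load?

9

Item 3@1: h1:14  h2:12  h3:9  h4:2  h5:0  h6:0  h7:0 → peak 14
Item 3@2: h1:9  h2:12  h3:9  h4:7  h5:0  h6:0  h7:0 → peak 12
Item 3@3: h1:9  h2:7  h3:9  h4:7  h5:5  h6:0  h7:0 → peak 9
Item 3@4: h1:9  h2:7  h3:4  h4:7  h5:5  h6:5  h7:0 → peak 9
Item 3@5: h1:9  h2:7  h3:4  h4:2  h5:5  h6:5  h7:5 → peak 9
Best is Item 3@3, peak 9.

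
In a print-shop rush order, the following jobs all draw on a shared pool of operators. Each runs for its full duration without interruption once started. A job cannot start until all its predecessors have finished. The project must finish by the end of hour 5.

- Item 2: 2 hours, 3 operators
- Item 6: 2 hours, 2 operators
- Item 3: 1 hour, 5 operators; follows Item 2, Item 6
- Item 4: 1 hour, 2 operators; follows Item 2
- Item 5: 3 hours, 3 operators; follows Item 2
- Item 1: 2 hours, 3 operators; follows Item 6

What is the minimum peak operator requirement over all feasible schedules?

Early-start (Item 2@1, Item 6@1, Item 3@3, Item 4@3, Item 5@3, Item 1@3) gives peak 13: h1:5  h2:5  h3:13  h4:6  h5:3.
Shift Item 4→4, Item 1→4.
Schedule Item 2@1, Item 6@1, Item 3@3, Item 4@4, Item 5@3, Item 1@4: h1:5  h2:5  h3:8  h4:8  h5:6 — peak 8.
No arrangement of the 24 feasible schedules does better.

8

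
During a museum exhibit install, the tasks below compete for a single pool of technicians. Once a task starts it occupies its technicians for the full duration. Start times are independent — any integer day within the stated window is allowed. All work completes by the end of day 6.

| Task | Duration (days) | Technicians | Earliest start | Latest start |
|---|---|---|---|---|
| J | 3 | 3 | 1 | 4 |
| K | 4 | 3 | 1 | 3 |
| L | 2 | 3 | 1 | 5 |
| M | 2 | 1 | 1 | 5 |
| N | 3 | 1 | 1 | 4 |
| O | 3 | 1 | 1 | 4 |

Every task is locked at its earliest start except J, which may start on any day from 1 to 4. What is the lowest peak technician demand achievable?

J@1: d1:12  d2:12  d3:8  d4:3  d5:0  d6:0 → peak 12
J@2: d1:9  d2:12  d3:8  d4:6  d5:0  d6:0 → peak 12
J@3: d1:9  d2:9  d3:8  d4:6  d5:3  d6:0 → peak 9
J@4: d1:9  d2:9  d3:5  d4:6  d5:3  d6:3 → peak 9
Best is J@3, peak 9.

9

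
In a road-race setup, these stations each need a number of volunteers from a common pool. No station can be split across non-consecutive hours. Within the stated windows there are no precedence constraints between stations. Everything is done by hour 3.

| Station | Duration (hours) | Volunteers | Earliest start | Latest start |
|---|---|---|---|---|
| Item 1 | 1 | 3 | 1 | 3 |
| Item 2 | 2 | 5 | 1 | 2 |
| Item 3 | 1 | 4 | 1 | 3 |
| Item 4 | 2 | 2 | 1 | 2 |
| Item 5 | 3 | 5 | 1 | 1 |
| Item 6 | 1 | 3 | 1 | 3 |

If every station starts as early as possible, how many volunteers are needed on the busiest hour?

22

Early-start schedule: Item 1@1, Item 2@1, Item 3@1, Item 4@1, Item 5@1, Item 6@1.
Load per hour: hour 1: 22, hour 2: 12, hour 3: 5.
Peak is 22.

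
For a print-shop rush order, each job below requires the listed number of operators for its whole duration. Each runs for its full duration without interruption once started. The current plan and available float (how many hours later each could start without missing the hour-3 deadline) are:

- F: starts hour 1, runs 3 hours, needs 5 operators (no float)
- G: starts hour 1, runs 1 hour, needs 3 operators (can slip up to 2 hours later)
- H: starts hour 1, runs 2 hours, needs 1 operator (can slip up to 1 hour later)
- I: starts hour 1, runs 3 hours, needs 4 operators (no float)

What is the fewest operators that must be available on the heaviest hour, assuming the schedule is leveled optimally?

Early-start (F@1, G@1, H@1, I@1) gives peak 13: h1:13  h2:10  h3:9.
Shift H→2.
Schedule F@1, G@1, H@2, I@1: h1:12  h2:10  h3:10 — peak 12.
No arrangement of the 6 feasible schedules does better.

12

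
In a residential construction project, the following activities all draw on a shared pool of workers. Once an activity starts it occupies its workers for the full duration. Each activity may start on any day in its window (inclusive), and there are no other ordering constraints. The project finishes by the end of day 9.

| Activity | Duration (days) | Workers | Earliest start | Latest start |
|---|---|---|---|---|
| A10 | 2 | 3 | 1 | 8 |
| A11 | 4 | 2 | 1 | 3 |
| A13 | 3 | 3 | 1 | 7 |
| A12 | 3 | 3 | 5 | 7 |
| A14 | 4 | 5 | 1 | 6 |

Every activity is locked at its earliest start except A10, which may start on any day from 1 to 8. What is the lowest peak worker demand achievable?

10

A10@1: d1:13  d2:13  d3:10  d4:7  d5:3  d6:3  d7:3  d8:0  d9:0 → peak 13
A10@2: d1:10  d2:13  d3:13  d4:7  d5:3  d6:3  d7:3  d8:0  d9:0 → peak 13
A10@3: d1:10  d2:10  d3:13  d4:10  d5:3  d6:3  d7:3  d8:0  d9:0 → peak 13
A10@4: d1:10  d2:10  d3:10  d4:10  d5:6  d6:3  d7:3  d8:0  d9:0 → peak 10
A10@5: d1:10  d2:10  d3:10  d4:7  d5:6  d6:6  d7:3  d8:0  d9:0 → peak 10
A10@6: d1:10  d2:10  d3:10  d4:7  d5:3  d6:6  d7:6  d8:0  d9:0 → peak 10
A10@7: d1:10  d2:10  d3:10  d4:7  d5:3  d6:3  d7:6  d8:3  d9:0 → peak 10
A10@8: d1:10  d2:10  d3:10  d4:7  d5:3  d6:3  d7:3  d8:3  d9:3 → peak 10
Best is A10@4, peak 10.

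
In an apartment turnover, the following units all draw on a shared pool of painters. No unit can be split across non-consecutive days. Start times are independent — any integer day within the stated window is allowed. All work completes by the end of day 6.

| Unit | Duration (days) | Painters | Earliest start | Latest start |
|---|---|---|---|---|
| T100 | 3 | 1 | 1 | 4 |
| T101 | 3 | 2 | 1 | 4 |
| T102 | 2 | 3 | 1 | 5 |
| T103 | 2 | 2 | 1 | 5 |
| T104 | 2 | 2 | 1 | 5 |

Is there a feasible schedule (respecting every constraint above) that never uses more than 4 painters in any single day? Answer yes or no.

Schedule T100@1, T101@4, T102@1, T103@3, T104@5: d1:4  d2:4  d3:3  d4:4  d5:4  d6:4 — peak 4 ≤ 4.

yes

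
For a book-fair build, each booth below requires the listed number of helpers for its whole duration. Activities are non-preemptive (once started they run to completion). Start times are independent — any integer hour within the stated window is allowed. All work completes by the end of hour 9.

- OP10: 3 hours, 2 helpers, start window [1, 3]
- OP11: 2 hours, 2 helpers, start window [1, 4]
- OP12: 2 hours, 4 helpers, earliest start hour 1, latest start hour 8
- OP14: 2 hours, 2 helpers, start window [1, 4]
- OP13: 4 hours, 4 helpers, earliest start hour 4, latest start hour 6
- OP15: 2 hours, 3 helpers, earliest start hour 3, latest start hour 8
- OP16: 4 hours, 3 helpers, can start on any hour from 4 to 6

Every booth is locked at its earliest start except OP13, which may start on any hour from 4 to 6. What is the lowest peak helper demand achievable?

OP13@4: h1:10  h2:10  h3:5  h4:10  h5:7  h6:7  h7:7  h8:0  h9:0 → peak 10
OP13@5: h1:10  h2:10  h3:5  h4:6  h5:7  h6:7  h7:7  h8:4  h9:0 → peak 10
OP13@6: h1:10  h2:10  h3:5  h4:6  h5:3  h6:7  h7:7  h8:4  h9:4 → peak 10
Best is OP13@4, peak 10.

10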